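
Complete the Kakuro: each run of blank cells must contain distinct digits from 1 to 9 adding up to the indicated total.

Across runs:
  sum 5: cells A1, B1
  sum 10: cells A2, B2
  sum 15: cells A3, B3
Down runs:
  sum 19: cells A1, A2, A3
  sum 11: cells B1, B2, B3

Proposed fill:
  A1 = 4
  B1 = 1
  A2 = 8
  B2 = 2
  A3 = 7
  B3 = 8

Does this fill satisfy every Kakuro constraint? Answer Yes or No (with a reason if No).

Across: 4+1=5; 8+2=10; 7+8=15. Down: 4+8+7=19; 1+2+8=11. No digit repeats within any run.

Yes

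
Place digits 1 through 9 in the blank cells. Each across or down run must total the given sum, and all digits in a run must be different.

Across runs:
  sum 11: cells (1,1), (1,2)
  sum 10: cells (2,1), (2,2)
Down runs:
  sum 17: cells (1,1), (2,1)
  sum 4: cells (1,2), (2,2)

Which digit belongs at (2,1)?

17 in 2 cells must be {8,9}; 4 in 2 cells must be {1,3}.
The 11 across and the 4 down share only 3, so (1,2) = 3.
(2,2) = 4 − 3 = 1 completes the 4 down.
(1,1) = 11 − 3 = 8 completes the 11 across.
(2,1) = 10 − 1 = 9 completes the 10 across.

9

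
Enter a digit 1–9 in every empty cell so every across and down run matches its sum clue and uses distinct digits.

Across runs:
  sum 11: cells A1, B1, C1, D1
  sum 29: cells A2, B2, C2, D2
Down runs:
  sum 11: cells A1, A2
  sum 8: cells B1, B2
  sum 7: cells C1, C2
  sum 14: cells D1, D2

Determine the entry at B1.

1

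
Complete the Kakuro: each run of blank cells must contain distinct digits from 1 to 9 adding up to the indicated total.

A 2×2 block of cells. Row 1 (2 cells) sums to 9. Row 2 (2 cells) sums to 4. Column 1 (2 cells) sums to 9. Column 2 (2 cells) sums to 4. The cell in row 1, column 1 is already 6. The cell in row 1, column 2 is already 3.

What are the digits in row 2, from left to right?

3 1

4 in 2 cells must be {1,3}.
(2,1) = 9 − 6 = 3 completes the 9 down.
(2,2) = 4 − 3 = 1 completes the 4 across.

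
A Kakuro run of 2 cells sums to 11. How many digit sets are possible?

2 distinct digits from 1–9 sum between 3 and 17.
Enumerating: {2,9}, {3,8}, {4,7}, {5,6}.

4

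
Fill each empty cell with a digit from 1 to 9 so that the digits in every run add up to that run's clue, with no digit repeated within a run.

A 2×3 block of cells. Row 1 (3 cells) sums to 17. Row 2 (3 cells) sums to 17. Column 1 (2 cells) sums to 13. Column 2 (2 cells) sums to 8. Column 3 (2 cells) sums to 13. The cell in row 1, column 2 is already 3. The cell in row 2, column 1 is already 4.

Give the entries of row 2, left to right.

4 5 8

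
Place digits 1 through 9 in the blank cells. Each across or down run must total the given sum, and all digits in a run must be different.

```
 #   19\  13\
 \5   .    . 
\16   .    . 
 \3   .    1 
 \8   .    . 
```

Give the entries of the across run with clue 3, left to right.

2, 1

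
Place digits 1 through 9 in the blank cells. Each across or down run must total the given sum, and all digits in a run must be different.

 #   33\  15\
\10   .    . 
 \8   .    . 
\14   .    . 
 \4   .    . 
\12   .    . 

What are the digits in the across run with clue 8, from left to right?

4 in 2 cells must be {1,3}; 15 in 5 cells must be {1,2,3,4,5}.
Only 5 fits R3C2 under both its across sum 14 and down sum 15.
The 4 across and the 33 down share only 3, so R4C1 = 3.
R4C2 = 4 − 3 = 1 completes the 4 across.
R3C1 = 14 − 5 = 9 completes the 14 across.
No cell is forced outright now. R2C1 can only be 6 or 7 (the digits allowed by both its 8 across and its 33 down). If R2C1 = 7: then R2C2 would have to be in {1} for the 8 across but in {2,3,4} for the 15 down — contradiction. So R2C1 = 6.
R2C2 = 8 − 6 = 2 completes the 8 across.

6 2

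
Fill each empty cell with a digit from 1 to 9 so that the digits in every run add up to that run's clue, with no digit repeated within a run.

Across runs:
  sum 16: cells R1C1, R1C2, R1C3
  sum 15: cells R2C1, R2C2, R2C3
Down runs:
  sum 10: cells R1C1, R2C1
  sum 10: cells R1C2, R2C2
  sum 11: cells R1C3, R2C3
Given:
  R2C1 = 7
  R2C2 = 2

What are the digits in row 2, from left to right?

7 2 6

R1C1 = 10 − 7 = 3 completes the 10 down.
R1C2 = 10 − 2 = 8 completes the 10 down.
R1C3 = 16 − 11 = 5 completes the 16 across.
R2C3 = 15 − 9 = 6 completes the 15 across.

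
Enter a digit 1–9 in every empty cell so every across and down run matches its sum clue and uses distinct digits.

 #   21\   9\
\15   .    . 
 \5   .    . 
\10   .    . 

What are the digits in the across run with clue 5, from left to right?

4 1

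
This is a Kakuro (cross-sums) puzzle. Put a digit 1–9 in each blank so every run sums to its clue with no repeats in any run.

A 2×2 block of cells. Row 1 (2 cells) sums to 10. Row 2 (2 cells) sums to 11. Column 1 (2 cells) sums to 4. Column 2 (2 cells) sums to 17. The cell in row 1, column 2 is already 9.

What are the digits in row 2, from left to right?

3, 8

4 in 2 cells must be {1,3}; 17 in 2 cells must be {8,9}.
(1,1) = 10 − 9 = 1 completes the 10 across.
(2,1) = 4 − 1 = 3 completes the 4 down.
(2,2) = 11 − 3 = 8 completes the 11 across.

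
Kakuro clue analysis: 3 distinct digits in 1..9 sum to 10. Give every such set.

{1,2,7}; {1,3,6}; {1,4,5}; {2,3,5}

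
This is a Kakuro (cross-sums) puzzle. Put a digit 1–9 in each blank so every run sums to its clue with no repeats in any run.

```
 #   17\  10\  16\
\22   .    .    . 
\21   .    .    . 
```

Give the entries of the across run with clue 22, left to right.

9, 6, 7

17 in 2 cells must be {8,9}; 16 in 2 cells must be {7,9}.
Nothing is forced directly, so branch on R1C1, whose candidates are 8 or 9. If R1C1 = 8: that forces R1C2 = 9, after which R1C3 would have to be in {5} for the 22 across but in {7,9} for the 16 down — contradiction. So R1C1 = 9.
Given what's placed, R1C3 must be 7 to fit the 22 across and 16 down.
R2C1 = 17 − 9 = 8 completes the 17 down.
R2C3 = 16 − 7 = 9 completes the 16 down.
R1C2 = 22 − 16 = 6 completes the 22 across.
R2C2 = 21 − 17 = 4 completes the 21 across.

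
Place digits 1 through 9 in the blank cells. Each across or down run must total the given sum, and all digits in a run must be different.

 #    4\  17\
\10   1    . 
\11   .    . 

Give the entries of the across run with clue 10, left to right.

4 in 2 cells must be {1,3}; 17 in 2 cells must be {8,9}.
R1C2 = 10 − 1 = 9 completes the 10 across.
R2C1 = 4 − 1 = 3 completes the 4 down.
R2C2 = 11 − 3 = 8 completes the 11 across.

1 9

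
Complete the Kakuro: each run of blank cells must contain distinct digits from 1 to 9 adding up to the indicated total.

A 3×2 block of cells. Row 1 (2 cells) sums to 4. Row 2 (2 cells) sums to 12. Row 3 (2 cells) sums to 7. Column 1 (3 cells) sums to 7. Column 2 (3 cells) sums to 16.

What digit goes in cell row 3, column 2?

5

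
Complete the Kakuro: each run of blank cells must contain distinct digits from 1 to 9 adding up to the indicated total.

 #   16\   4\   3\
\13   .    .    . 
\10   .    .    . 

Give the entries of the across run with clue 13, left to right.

9 3 1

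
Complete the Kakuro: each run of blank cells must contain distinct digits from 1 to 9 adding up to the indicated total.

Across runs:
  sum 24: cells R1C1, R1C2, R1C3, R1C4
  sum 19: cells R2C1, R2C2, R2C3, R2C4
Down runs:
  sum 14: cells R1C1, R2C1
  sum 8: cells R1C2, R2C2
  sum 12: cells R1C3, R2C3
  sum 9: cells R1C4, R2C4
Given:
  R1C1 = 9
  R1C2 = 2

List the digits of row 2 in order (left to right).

5 6 7 1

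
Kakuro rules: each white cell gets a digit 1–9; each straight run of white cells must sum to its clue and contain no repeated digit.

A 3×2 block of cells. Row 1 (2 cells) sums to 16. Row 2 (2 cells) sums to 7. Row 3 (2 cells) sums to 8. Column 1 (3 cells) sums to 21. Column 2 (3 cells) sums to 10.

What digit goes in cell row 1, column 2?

7

16 in 2 cells must be {7,9}.
The 16 across and the 10 down share only 7, so (1,2) = 7.
(1,1) = 16 − 7 = 9 completes the 16 across.
Nothing is forced directly, so branch on (2,1), whose candidates are 4 or 5. If (2,1) = 4: then (2,2) would have to be in {3} for the 7 across but in {1,2} for the 10 down — contradiction. So (2,1) = 5.
(2,2) = 7 − 5 = 2 completes the 7 across.
(3,1) = 21 − 14 = 7 completes the 21 down.
(3,2) = 8 − 7 = 1 completes the 8 across.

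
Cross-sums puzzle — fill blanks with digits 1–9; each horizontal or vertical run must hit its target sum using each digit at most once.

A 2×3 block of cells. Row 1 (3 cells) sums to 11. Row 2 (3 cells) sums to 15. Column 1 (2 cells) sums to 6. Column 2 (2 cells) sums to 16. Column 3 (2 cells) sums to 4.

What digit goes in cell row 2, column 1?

5

16 in 2 cells must be {7,9}; 4 in 2 cells must be {1,3}.
The 11 across and the 16 down share only 7, so (1,2) = 7.
(2,2) = 16 − 7 = 9 completes the 16 down.
Given what's placed, (2,3) must be 1 to fit the 15 across and 4 down.
(1,1) = 1: the only remaining digit allowed by both the 11 across and the 6 down.
(1,3) = 11 − 8 = 3 completes the 11 across.
(2,1) = 15 − 10 = 5 completes the 15 across.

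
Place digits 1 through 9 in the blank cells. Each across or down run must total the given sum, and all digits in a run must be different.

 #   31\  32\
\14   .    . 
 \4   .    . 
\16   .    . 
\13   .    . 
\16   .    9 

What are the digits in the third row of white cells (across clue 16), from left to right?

4 in 2 cells must be {1,3}; 16 in 2 cells must be {7,9}.
R2C2 = 3: the only remaining digit allowed by both the 4 across and the 32 down.
R3C2 = 7: the only remaining digit allowed by both the 16 across and the 32 down.
R5C1 = 16 − 9 = 7 completes the 16 across.
R2C1 = 4 − 3 = 1 completes the 4 across.
R3C1 = 16 − 7 = 9 completes the 16 across.

9, 7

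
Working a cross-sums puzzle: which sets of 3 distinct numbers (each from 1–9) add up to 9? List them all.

3 distinct digits from 1–9 sum between 6 and 24.

{1,2,6}; {1,3,5}; {2,3,4}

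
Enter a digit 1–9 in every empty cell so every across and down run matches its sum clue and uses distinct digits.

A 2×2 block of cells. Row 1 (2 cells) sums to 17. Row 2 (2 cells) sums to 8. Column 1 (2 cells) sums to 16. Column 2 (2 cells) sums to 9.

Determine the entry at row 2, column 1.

17 in 2 cells must be {8,9}; 16 in 2 cells must be {7,9}.
The 17 across and the 16 down share only 9, so (1,1) = 9.
(1,2) = 17 − 9 = 8 completes the 17 across.
(2,1) = 16 − 9 = 7 completes the 16 down.
(2,2) = 8 − 7 = 1 completes the 8 across.

7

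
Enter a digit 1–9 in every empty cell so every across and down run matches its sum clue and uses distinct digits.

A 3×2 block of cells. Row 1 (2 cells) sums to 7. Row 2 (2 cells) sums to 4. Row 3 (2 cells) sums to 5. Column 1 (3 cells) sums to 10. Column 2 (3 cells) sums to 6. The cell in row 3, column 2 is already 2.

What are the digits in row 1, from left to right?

6 1

4 in 2 cells must be {1,3}; 6 in 3 cells must be {1,2,3}.
(3,1) = 5 − 2 = 3 completes the 5 across.
(2,1) = 1: the only remaining digit allowed by both the 4 across and the 10 down.
(2,2) = 4 − 1 = 3 completes the 4 across.
(1,1) = 10 − 4 = 6 completes the 10 down.
(1,2) = 7 − 6 = 1 completes the 7 across.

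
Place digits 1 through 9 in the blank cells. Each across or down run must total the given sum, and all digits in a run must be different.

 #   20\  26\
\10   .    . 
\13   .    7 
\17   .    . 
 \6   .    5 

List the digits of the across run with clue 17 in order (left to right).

9 8

17 in 2 cells must be {8,9}.
R2C1 = 13 − 7 = 6 completes the 13 across.
R3C2 = 8: the only remaining digit allowed by both the 17 across and the 26 down.
R4C1 = 6 − 5 = 1 completes the 6 across.
R1C2 = 26 − 20 = 6 completes the 26 down.
R3C1 = 17 − 8 = 9 completes the 17 across.
R1C1 = 10 − 6 = 4 completes the 10 across.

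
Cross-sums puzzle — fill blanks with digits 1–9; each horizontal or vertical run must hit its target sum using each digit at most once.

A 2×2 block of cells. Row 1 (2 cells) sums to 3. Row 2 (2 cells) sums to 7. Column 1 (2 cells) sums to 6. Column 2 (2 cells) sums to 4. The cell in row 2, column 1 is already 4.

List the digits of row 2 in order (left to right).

3 in 2 cells must be {1,2}; 4 in 2 cells must be {1,3}.
(1,1) = 6 − 4 = 2 completes the 6 down.
(1,2) = 3 − 2 = 1 completes the 3 across.
(2,2) = 7 − 4 = 3 completes the 7 across.

4 3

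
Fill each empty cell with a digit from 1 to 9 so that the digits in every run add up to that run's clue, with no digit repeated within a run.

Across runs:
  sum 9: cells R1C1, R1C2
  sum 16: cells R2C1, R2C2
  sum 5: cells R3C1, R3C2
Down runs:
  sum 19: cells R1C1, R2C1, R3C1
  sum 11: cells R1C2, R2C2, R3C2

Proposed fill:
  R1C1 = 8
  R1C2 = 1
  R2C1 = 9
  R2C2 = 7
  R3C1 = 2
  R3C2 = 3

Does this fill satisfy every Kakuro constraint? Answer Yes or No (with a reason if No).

Across: 8+1=9; 9+7=16; 2+3=5. Down: 8+9+2=19; 1+7+3=11. No digit repeats within any run.

Yes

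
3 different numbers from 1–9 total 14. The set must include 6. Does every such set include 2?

No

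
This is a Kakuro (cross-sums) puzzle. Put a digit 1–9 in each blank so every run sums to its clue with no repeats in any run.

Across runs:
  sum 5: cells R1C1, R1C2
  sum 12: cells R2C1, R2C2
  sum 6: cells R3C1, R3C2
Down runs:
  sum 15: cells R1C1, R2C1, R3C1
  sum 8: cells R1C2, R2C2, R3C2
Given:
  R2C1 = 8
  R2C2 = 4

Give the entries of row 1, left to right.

Given what's placed, R3C2 must be 1 to fit the 6 across and 8 down.
R1C2 = 8 − 5 = 3 completes the 8 down.
R3C1 = 6 − 1 = 5 completes the 6 across.
R1C1 = 5 − 3 = 2 completes the 5 across.

2 3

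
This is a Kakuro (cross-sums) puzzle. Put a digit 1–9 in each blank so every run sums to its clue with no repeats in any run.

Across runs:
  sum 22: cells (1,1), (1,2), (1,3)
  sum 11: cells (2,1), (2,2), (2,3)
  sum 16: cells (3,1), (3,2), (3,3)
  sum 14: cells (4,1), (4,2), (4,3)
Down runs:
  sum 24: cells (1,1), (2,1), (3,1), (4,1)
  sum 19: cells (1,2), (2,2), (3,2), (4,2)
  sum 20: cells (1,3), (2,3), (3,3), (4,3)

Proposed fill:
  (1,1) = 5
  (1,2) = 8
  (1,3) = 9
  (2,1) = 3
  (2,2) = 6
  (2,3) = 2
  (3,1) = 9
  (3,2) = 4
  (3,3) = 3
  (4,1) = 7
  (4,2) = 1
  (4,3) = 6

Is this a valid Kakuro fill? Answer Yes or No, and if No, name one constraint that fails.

Yes

Across: 5+8+9=22; 3+6+2=11; 9+4+3=16; 7+1+6=14. Down: 5+3+9+7=24; 8+6+4+1=19; 9+2+3+6=20. No digit repeats within any run.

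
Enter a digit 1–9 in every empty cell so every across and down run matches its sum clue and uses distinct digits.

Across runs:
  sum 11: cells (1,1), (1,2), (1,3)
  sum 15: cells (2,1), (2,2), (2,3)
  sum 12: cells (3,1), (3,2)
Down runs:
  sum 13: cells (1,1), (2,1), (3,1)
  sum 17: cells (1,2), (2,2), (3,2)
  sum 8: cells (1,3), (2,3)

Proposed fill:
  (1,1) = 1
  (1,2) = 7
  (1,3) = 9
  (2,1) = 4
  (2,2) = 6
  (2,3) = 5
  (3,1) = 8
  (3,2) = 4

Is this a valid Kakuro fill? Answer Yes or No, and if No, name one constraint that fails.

No — the down run (1,3)–(2,3) sums to 14, not 8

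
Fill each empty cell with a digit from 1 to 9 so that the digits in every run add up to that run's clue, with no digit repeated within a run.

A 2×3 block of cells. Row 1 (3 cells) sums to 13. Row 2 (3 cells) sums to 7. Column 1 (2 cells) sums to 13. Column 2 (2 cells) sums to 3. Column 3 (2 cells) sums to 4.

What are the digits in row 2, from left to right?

7 in 3 cells must be {1,2,4}; 3 in 2 cells must be {1,2}; 4 in 2 cells must be {1,3}.
The 7 across and the 13 down share only 4, so (2,1) = 4.
Given what's placed, (2,3) must be 1 to fit the 7 across and 4 down.
(1,1) = 13 − 4 = 9 completes the 13 down.
(1,2) = 1: the only remaining digit allowed by both the 13 across and the 3 down.
(1,3) = 13 − 10 = 3 completes the 13 across.
(2,2) = 7 − 5 = 2 completes the 7 across.

4, 2, 1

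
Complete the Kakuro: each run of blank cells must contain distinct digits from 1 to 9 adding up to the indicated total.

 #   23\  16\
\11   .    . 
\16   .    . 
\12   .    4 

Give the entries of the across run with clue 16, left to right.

16 in 2 cells must be {7,9}; 23 in 3 cells must be {6,8,9}.
The 16 across and the 23 down share only 9, so R2C1 = 9.
R2C2 = 16 − 9 = 7 completes the 16 across.
R3C1 = 12 − 4 = 8 completes the 12 across.
R1C1 = 23 − 17 = 6 completes the 23 down.
R1C2 = 11 − 6 = 5 completes the 11 across.

9, 7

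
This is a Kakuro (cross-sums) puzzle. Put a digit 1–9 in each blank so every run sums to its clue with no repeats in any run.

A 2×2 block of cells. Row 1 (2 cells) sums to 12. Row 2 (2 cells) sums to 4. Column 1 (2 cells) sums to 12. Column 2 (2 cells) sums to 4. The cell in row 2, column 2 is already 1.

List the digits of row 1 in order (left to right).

9, 3

4 in 2 cells must be {1,3}.
(1,2) = 4 − 1 = 3 completes the 4 down.
(2,1) = 4 − 1 = 3 completes the 4 across.
(1,1) = 12 − 3 = 9 completes the 12 across.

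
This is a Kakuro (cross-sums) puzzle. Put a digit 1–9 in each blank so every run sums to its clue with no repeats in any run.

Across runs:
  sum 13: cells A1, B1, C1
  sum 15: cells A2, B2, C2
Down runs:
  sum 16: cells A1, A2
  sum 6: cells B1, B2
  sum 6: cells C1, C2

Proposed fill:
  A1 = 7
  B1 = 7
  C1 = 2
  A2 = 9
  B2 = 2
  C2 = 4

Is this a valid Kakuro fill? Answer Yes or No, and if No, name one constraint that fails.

No — the down run B1–B2 sums to 9, not 6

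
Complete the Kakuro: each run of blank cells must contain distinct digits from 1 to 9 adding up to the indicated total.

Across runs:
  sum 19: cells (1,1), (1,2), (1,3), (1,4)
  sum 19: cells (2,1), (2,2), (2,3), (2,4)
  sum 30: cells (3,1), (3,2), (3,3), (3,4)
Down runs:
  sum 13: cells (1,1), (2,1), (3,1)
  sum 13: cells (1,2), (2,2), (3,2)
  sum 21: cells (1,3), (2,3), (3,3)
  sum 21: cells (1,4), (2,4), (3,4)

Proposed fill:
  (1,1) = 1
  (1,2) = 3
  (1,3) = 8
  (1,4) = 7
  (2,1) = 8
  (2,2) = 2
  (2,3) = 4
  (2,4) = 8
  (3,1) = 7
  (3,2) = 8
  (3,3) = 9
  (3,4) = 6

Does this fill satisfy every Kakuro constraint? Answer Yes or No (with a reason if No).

No — the across run (2,1)–(2,4) sums to 22, not 19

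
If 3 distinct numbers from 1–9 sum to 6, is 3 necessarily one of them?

Yes

The only way to make 6 from 3 distinct digits is {1,2,3}, which contains 3.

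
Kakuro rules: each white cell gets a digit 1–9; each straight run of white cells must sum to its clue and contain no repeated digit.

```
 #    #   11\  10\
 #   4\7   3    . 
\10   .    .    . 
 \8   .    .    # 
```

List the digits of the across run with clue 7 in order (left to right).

3 4

4 in 2 cells must be {1,3}.
R1C3 = 7 − 3 = 4 completes the 7 across.
R2C3 = 10 − 4 = 6 completes the 10 down.
R2C2 = 1: the only remaining digit allowed by both the 10 across and the 11 down.
R3C2 = 11 − 4 = 7 completes the 11 down.
R2C1 = 10 − 7 = 3 completes the 10 across.
R3C1 = 8 − 7 = 1 completes the 8 across.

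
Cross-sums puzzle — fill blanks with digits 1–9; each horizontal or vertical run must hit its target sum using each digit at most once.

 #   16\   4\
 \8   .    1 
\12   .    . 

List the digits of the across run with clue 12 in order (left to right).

9, 3

16 in 2 cells must be {7,9}; 4 in 2 cells must be {1,3}.
R1C1 = 8 − 1 = 7 completes the 8 across.
R2C1 = 16 − 7 = 9 completes the 16 down.
R2C2 = 12 − 9 = 3 completes the 12 across.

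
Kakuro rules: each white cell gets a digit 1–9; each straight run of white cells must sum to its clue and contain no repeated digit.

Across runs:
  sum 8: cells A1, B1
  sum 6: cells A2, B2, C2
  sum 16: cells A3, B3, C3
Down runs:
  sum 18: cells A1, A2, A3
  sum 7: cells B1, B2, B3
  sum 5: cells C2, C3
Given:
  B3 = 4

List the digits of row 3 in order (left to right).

9 4 3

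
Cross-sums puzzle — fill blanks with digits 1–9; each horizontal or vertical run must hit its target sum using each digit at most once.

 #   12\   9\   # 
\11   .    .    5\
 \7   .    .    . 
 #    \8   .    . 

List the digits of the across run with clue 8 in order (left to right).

5 3

7 in 3 cells must be {1,2,4}.
The 7 across and the 12 down share only 4, so R2C1 = 4.
R1C1 = 12 − 4 = 8 completes the 12 down.
R1C2 = 11 − 8 = 3 completes the 11 across.
No cell is forced outright now. R2C2 can only be 1 or 2 (the digits allowed by both its 7 across and its 9 down). If R2C2 = 2: that forces R2C3 = 1, after which R3C2 would have to be in {1,2,3,5,6,7} for the 8 across but in {4} for the 9 down — contradiction. So R2C2 = 1.
R2C3 = 7 − 5 = 2 completes the 7 across.
R3C2 = 9 − 4 = 5 completes the 9 down.
R3C3 = 8 − 5 = 3 completes the 8 across.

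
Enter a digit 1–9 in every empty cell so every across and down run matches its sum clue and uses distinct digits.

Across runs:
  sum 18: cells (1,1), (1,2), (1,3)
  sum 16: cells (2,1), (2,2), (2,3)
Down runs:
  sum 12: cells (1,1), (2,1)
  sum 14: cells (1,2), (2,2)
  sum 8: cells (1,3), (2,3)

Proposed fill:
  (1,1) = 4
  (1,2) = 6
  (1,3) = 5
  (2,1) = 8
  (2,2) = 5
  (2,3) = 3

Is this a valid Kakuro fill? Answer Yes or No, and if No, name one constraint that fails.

No — the down run (1,2)–(2,2) sums to 11, not 14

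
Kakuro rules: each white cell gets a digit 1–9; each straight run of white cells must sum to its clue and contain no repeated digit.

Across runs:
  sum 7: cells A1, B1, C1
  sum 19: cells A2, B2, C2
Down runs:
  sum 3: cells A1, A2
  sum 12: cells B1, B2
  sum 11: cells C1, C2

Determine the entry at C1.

7 in 3 cells must be {1,2,4}; 3 in 2 cells must be {1,2}.
The 7 across and the 12 down share only 4, so B1 = 4.
Given what's placed, C1 must be 2 to fit the 7 across and 11 down.
A2 = 2: only digit in both the 19-across and 3-down candidate sets.
B2 = 12 − 4 = 8 completes the 12 down.
C2 = 19 − 10 = 9 completes the 19 across.
A1 = 7 − 6 = 1 completes the 7 across.

2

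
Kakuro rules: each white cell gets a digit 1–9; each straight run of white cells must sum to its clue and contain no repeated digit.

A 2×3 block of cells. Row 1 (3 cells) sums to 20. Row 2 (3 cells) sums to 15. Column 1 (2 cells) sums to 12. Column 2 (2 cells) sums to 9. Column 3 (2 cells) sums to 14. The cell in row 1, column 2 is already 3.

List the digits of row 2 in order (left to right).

(2,2) = 9 − 3 = 6 completes the 9 down.
No cell is forced outright now. (2,3) can only be 5 or 8 (the digits allowed by both its 15 across and its 14 down). If (2,3) = 8: then (1,3) would have to be in {8,9} for the 20 across but in {6} for the 14 down — contradiction. So (2,3) = 5.
(1,3) = 14 − 5 = 9 completes the 14 down.
(2,1) = 15 − 11 = 4 completes the 15 across.
(1,1) = 20 − 12 = 8 completes the 20 across.

4, 6, 5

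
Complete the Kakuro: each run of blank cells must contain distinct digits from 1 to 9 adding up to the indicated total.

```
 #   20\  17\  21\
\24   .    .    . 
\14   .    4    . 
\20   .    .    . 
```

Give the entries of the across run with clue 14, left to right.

3, 4, 7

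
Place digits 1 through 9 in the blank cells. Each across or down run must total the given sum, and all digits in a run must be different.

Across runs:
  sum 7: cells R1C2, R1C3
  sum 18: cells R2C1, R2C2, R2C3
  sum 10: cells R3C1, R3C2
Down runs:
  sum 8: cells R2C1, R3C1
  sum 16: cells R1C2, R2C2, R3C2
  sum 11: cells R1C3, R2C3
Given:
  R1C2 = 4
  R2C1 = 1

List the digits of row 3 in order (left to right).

R1C3 = 7 − 4 = 3 completes the 7 across.
R2C2 = 9: the only remaining digit allowed by both the 18 across and the 16 down.
R2C3 = 18 − 10 = 8 completes the 18 across.
R3C1 = 8 − 1 = 7 completes the 8 down.
R3C2 = 10 − 7 = 3 completes the 10 across.

7 3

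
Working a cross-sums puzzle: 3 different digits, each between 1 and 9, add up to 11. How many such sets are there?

5

3 distinct digits from 1–9 sum between 6 and 24.
Enumerating: {1,2,8}, {1,3,7}, {1,4,6}, {2,3,6}, {2,4,5}.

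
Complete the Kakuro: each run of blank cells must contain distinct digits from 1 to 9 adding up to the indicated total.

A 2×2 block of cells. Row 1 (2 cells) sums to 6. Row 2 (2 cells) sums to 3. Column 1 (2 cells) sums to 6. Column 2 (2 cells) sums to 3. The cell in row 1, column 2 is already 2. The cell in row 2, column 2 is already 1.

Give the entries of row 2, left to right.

2, 1

3 in 2 cells must be {1,2}.
(1,1) = 6 − 2 = 4 completes the 6 across.
(2,1) = 3 − 1 = 2 completes the 3 across.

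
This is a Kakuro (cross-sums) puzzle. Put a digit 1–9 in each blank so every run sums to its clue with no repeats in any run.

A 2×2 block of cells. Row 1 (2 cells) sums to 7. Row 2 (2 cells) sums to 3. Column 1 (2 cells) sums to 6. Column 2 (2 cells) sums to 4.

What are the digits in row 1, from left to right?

4 3

3 in 2 cells must be {1,2}; 4 in 2 cells must be {1,3}.
The 3 across and the 4 down share only 1, so (2,2) = 1.
(1,2) = 4 − 1 = 3 completes the 4 down.
(2,1) = 3 − 1 = 2 completes the 3 across.
(1,1) = 7 − 3 = 4 completes the 7 across.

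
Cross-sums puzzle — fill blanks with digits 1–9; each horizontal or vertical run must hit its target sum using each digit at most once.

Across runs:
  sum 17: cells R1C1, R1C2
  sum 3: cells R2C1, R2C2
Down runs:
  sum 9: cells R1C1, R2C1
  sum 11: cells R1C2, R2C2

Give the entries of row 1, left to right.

8, 9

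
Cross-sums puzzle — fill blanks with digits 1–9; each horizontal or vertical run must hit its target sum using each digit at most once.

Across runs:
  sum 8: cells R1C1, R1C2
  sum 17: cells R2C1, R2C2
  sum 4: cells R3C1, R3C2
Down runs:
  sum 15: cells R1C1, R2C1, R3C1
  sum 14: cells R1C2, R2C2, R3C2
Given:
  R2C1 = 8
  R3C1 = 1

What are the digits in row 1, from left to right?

17 in 2 cells must be {8,9}; 4 in 2 cells must be {1,3}.
R1C1 = 15 − 9 = 6 completes the 15 down.
R1C2 = 8 − 6 = 2 completes the 8 across.
R2C2 = 17 − 8 = 9 completes the 17 across.
R3C2 = 4 − 1 = 3 completes the 4 across.

6 2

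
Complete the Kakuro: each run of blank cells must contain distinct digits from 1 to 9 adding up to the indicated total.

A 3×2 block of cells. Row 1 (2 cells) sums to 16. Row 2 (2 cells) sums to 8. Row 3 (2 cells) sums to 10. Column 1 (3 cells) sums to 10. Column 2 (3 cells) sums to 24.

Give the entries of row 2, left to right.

1 7

16 in 2 cells must be {7,9}; 24 in 3 cells must be {7,8,9}.
The 16 across and the 10 down share only 7, so (1,1) = 7.
(1,2) = 16 − 7 = 9 completes the 16 across.
Given what's placed, (2,2) must be 7 to fit the 8 across and 24 down.
(3,2) = 24 − 16 = 8 completes the 24 down.
(2,1) = 8 − 7 = 1 completes the 8 across.
(3,1) = 10 − 8 = 2 completes the 10 across.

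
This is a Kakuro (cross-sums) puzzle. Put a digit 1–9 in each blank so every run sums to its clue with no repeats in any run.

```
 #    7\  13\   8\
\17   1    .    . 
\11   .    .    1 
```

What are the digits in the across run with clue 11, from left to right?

6 4 1

R1C3 = 8 − 1 = 7 completes the 8 down.
R2C1 = 7 − 1 = 6 completes the 7 down.
R2C2 = 11 − 7 = 4 completes the 11 across.
R1C2 = 17 − 8 = 9 completes the 17 across.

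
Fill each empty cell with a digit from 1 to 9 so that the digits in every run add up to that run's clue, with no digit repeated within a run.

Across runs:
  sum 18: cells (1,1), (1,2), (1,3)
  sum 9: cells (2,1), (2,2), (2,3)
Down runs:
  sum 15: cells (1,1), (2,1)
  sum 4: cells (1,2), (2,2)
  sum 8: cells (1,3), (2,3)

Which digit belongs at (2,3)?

4 in 2 cells must be {1,3}.
The 9 across and the 15 down share only 6, so (2,1) = 6.
Given what's placed, (2,2) must be 1 to fit the 9 across and 4 down.
(2,3) = 9 − 7 = 2 completes the 9 across.
(1,1) = 15 − 6 = 9 completes the 15 down.
(1,2) = 4 − 1 = 3 completes the 4 down.
(1,3) = 18 − 12 = 6 completes the 18 across.

2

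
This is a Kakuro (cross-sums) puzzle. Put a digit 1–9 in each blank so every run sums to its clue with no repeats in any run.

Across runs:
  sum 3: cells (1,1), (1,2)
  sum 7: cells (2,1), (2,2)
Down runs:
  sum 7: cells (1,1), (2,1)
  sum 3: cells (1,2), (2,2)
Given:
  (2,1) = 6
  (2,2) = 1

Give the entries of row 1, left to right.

1, 2

3 in 2 cells must be {1,2}.
(1,1) = 7 − 6 = 1 completes the 7 down.
(1,2) = 3 − 1 = 2 completes the 3 across.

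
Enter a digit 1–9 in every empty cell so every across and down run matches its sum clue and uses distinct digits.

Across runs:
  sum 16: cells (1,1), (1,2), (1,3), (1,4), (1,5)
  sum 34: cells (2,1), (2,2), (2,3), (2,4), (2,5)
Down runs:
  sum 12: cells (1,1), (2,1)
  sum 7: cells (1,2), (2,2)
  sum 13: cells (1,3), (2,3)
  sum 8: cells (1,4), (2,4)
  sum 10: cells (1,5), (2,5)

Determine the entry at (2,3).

7

16 in 5 cells must be {1,2,3,4,6}; 34 in 5 cells must be {4,6,7,8,9}.
Nothing is forced directly, so branch on (1,3), whose candidates are 4 or 6. If (1,3) = 4: that forces (1,1) = 3, (2,1) = 9, after which (2,3) would have to be in {4,6,7,8} for the 34 across but in {9} for the 13 down — contradiction. So (1,3) = 6.
(2,3) = 13 − 6 = 7 completes the 13 down.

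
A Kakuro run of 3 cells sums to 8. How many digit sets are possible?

2

3 distinct digits from 1–9 sum between 6 and 24.
Enumerating: {1,2,5}, {1,3,4}.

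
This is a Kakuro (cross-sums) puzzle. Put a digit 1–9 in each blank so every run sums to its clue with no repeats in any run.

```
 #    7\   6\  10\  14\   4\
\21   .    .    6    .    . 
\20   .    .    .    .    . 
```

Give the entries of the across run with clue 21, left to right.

2 4 6 8 1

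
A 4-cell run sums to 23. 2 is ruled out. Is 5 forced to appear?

No

Counterexample: {1,6,7,9} sums to 23 under that restriction without using 5.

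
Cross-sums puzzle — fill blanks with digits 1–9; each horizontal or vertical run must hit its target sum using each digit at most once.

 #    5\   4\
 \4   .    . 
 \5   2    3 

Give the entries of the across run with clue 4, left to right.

3 1

4 in 2 cells must be {1,3}.
R1C1 = 5 − 2 = 3 completes the 5 down.
R1C2 = 4 − 3 = 1 completes the 4 across.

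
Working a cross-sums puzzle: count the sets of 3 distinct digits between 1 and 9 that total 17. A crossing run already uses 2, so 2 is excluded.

3 distinct digits from 1–9 sum between 6 and 24.
Dropping sets that contain 2.
Enumerating: {1,7,9}, {3,5,9}, {3,6,8}, {4,5,8}, {4,6,7}.

5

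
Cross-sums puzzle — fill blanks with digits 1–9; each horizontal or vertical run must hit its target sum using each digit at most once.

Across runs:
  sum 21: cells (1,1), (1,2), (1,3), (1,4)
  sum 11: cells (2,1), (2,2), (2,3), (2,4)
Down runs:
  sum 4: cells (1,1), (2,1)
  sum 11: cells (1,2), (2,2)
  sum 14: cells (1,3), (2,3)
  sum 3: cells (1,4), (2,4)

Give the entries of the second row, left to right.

1 3 5 2

11 in 4 cells must be {1,2,3,5}; 4 in 2 cells must be {1,3}; 3 in 2 cells must be {1,2}.
Only 5 fits (2,3) under both its across sum 11 and down sum 14.
(1,3) = 14 − 5 = 9 completes the 14 down.
Nothing is forced directly, so branch on (1,1), whose candidates are 1 or 3. If (1,1) = 1: then (1,4) would have to be in {3,4,5,6,7,8} for the 21 across but in {1,2} for the 3 down — contradiction. So (1,1) = 3.
(2,1) = 4 − 3 = 1 completes the 4 down.
(2,4) = 2: the only remaining digit allowed by both the 11 across and the 3 down.
(1,4) = 3 − 2 = 1 completes the 3 down.
(2,2) = 11 − 8 = 3 completes the 11 across.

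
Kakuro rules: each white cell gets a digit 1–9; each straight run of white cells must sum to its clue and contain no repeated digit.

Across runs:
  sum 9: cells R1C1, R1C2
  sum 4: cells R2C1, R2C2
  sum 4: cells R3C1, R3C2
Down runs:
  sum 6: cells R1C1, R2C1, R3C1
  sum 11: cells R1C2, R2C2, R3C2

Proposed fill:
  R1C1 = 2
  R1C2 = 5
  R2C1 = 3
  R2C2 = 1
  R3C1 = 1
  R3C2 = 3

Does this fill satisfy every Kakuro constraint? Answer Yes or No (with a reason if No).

No — the down run R1C2–R3C2 sums to 9, not 11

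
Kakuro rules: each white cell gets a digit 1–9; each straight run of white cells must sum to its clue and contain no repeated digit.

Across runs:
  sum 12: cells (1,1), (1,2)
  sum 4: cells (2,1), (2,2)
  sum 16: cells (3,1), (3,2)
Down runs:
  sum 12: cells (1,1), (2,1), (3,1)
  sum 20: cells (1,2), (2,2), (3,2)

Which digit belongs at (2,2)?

4 in 2 cells must be {1,3}; 16 in 2 cells must be {7,9}.
The 4 across and the 20 down share only 3, so (2,2) = 3.
Given what's placed, (3,2) must be 9 to fit the 16 across and 20 down.
(1,2) = 20 − 12 = 8 completes the 20 down.
(2,1) = 4 − 3 = 1 completes the 4 across.
(3,1) = 16 − 9 = 7 completes the 16 across.
(1,1) = 12 − 8 = 4 completes the 12 across.

3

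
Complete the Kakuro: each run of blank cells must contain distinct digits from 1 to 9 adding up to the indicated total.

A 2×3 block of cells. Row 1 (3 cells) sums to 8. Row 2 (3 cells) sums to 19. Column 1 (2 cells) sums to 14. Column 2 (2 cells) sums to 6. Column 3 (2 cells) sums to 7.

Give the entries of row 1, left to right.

5 2 1

The 8 across and the 14 down share only 5, so (1,1) = 5.
(2,1) = 14 − 5 = 9 completes the 14 down.
Nothing is forced directly, so branch on (2,2), whose candidates are 2 or 4. If (2,2) = 2: then (1,2) would have to be in {1,2} for the 8 across but in {4} for the 6 down — contradiction. So (2,2) = 4.
(1,2) = 6 − 4 = 2 completes the 6 down.
(1,3) = 8 − 7 = 1 completes the 8 across.
(2,3) = 19 − 13 = 6 completes the 19 across.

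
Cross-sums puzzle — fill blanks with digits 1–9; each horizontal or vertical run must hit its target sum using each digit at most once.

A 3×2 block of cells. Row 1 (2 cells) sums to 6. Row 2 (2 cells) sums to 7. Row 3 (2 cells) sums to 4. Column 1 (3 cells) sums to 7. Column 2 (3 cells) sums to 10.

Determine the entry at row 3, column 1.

1

4 in 2 cells must be {1,3}; 7 in 3 cells must be {1,2,4}.
The 4 across and the 7 down share only 1, so (3,1) = 1.
(3,2) = 4 − 1 = 3 completes the 4 across.
Nothing is forced directly, so branch on (1,1), whose candidates are 2 or 4. If (1,1) = 2: then (1,2) would have to be in {4} for the 6 across but in {1,2,5,6} for the 10 down — contradiction. So (1,1) = 4.
(1,2) = 6 − 4 = 2 completes the 6 across.
(2,1) = 7 − 5 = 2 completes the 7 down.
(2,2) = 7 − 2 = 5 completes the 7 across.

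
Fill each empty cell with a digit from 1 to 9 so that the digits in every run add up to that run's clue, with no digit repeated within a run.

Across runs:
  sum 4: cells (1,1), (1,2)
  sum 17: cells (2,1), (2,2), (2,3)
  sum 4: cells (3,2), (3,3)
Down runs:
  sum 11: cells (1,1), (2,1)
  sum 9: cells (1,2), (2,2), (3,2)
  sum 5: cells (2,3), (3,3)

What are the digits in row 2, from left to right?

4 in 2 cells must be {1,3}.
The 4 across and the 11 down share only 3, so (1,1) = 3.
(1,2) = 4 − 3 = 1 completes the 4 across.
(2,1) = 11 − 3 = 8 completes the 11 down.
(3,2) = 3: the only remaining digit allowed by both the 4 across and the 9 down.
(3,3) = 4 − 3 = 1 completes the 4 across.
(2,2) = 9 − 4 = 5 completes the 9 down.
(2,3) = 17 − 13 = 4 completes the 17 across.

8 5 4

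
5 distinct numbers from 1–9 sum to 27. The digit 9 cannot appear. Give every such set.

{1,5,6,7,8}; {2,4,6,7,8}; {3,4,5,7,8}

5 distinct digits from 1–9 sum between 15 and 35.
Dropping sets that contain 9.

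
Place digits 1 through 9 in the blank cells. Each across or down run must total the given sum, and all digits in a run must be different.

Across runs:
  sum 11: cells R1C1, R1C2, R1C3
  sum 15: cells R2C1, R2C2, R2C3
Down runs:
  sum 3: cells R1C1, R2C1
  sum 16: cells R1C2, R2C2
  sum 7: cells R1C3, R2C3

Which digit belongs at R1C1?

1

3 in 2 cells must be {1,2}; 16 in 2 cells must be {7,9}.
The 11 across and the 16 down share only 7, so R1C2 = 7.
R2C2 = 16 − 7 = 9 completes the 16 down.
Given what's placed, R1C1 must be 1 to fit the 11 across and 3 down.
R1C3 = 11 − 8 = 3 completes the 11 across.
R2C1 = 3 − 1 = 2 completes the 3 down.
R2C3 = 15 − 11 = 4 completes the 15 across.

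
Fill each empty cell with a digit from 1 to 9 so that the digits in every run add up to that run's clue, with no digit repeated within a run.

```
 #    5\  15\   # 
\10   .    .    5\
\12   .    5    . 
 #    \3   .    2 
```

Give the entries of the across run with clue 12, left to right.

3 in 2 cells must be {1,2}.
R2C3 = 5 − 2 = 3 completes the 5 down.
R3C2 = 3 − 2 = 1 completes the 3 across.
R1C2 = 15 − 6 = 9 completes the 15 down.
R2C1 = 12 − 8 = 4 completes the 12 across.
R1C1 = 10 − 9 = 1 completes the 10 across.

4 5 3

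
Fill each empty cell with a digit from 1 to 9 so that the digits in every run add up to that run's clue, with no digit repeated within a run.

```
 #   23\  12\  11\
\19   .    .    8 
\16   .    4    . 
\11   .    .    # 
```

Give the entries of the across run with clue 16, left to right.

9, 4, 3

23 in 3 cells must be {6,8,9}.
R2C1 = 9: the only remaining digit allowed by both the 16 across and the 23 down.
R2C3 = 16 − 13 = 3 completes the 16 across.
R1C1 = 6: the only remaining digit allowed by both the 19 across and the 23 down.
R1C2 = 19 − 14 = 5 completes the 19 across.
R3C1 = 23 − 15 = 8 completes the 23 down.
R3C2 = 11 − 8 = 3 completes the 11 across.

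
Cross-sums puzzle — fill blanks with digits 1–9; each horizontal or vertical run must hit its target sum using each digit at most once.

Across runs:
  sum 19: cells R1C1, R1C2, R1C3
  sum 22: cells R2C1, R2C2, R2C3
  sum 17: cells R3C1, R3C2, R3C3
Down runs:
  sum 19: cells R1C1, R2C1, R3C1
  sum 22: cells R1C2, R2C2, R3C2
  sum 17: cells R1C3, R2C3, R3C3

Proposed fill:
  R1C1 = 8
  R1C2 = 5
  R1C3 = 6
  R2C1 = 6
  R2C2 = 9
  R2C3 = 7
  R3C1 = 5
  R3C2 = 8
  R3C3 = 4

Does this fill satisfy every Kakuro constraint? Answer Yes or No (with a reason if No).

Yes

Across: 8+5+6=19; 6+9+7=22; 5+8+4=17. Down: 8+6+5=19; 5+9+8=22; 6+7+4=17. No digit repeats within any run.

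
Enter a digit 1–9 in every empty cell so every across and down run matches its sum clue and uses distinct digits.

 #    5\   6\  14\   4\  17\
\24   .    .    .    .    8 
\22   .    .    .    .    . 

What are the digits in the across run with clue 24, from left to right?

4 2 9 1 8

4 in 2 cells must be {1,3}; 17 in 2 cells must be {8,9}.
R2C5 = 17 − 8 = 9 completes the 17 down.
No cell is forced outright now. R2C3 can only be 5 or 6 (the digits allowed by both its 22 across and its 14 down). If R2C3 = 6: then R1C3 would have to be in {1,2,3,4,5,6,7,9} for the 24 across but in {8} for the 14 down — contradiction. So R2C3 = 5.
R1C3 = 14 − 5 = 9 completes the 14 down.
R1C4 = 1: the only remaining digit allowed by both the 24 across and the 4 down.
R2C4 = 4 − 1 = 3 completes the 4 down.
No cell is forced outright now. R2C1 can only be 1 or 4 (the digits allowed by both its 22 across and its 5 down). If R2C1 = 4: then R1C1 would have to be in {2,4} for the 24 across but in {1} for the 5 down — contradiction. So R2C1 = 1.
R1C1 = 5 − 1 = 4 completes the 5 down.
R1C2 = 24 − 22 = 2 completes the 24 across.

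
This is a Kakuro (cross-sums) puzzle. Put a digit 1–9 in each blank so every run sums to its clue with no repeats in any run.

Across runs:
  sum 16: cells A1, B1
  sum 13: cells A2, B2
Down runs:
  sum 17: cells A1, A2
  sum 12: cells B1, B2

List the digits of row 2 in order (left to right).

16 in 2 cells must be {7,9}; 17 in 2 cells must be {8,9}.
The 16 across and the 17 down share only 9, so A1 = 9.
B1 = 16 − 9 = 7 completes the 16 across.
A2 = 17 − 9 = 8 completes the 17 down.
B2 = 13 − 8 = 5 completes the 13 across.

8 5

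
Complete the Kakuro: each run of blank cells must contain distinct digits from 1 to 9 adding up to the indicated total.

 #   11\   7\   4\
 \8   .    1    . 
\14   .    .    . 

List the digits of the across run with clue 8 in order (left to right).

4 in 2 cells must be {1,3}.
R1C3 = 3: the only remaining digit allowed by both the 8 across and the 4 down.
R2C2 = 7 − 1 = 6 completes the 7 down.
R2C3 = 4 − 3 = 1 completes the 4 down.
R1C1 = 8 − 4 = 4 completes the 8 across.
R2C1 = 14 − 7 = 7 completes the 14 across.

4 1 3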